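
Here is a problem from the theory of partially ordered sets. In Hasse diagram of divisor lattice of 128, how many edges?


A cover relation a -< b holds when a < b with no c strictly between.
Cover relations:
  1 -< 2
  2 -< 4
  4 -< 8
  8 -< 16
  16 -< 32
  32 -< 64
  64 -< 128
Total: 7


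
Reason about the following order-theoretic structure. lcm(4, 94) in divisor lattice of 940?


Join=lcm.
gcd(4,94)=2
lcm=188


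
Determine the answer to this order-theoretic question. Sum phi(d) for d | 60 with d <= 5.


Divisors of 60 up to 5: [1, 2, 3, 4, 5]
phi values: [1, 1, 2, 2, 4]
Sum = 10


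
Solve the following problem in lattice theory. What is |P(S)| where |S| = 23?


Power set = 2^n.
2^23 = 8388608


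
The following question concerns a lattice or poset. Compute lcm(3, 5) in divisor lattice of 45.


In a divisor lattice, join = lcm (least common multiple).
gcd(3,5) = 1
lcm(3,5) = 3*5/gcd = 15/1 = 15


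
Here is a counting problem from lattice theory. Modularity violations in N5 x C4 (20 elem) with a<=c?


Modular law: if a <= c then a v (b ^ c) = (a v b) ^ c.
Check all triples (a,b,c) with a <= c among 20 elements.
  e.g. a=(a,0), b=(c,0), c=(b,0): lhs=(a,0) != rhs=(b,0)
  e.g. a=(a,0), b=(c,1), c=(b,0): lhs=(a,0) != rhs=(b,0)
Total violating triples: 40


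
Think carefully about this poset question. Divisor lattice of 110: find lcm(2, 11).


In a divisor lattice, join = lcm (least common multiple).
gcd(2,11) = 1
lcm(2,11) = 2*11/gcd = 22/1 = 22


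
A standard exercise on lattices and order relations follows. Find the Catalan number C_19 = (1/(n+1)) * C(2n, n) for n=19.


C(n) = C(2n, n) / (n+1).
C(38, 19) = 35345263800
C(19) = 35345263800 / 20 = 1767263190


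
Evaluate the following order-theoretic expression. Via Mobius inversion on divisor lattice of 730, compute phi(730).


phi(n) = n * prod_{p|n} (1 - 1/p).
Prime divisors of 730: [2, 5, 73]
phi(730) = 730 * (1 - 1/2) * (1 - 1/5) * (1 - 1/73)
phi(730) = 288


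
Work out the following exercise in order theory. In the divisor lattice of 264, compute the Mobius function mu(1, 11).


In a divisor lattice, mu(a,b) = mu(b/a) where mu is the classical Mobius function.
b/a = 11/1 = 11
Prime factorization of 11: primes [11]
11 is squarefree with 1 prime factor(s), so mu(11) = (-1)^1 = -1


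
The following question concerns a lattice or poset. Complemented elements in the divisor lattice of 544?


An element a is complemented if some b has a meet b = bottom, a join b = top.
a is complemented iff gcd(a, n/a)=1, i.e. a is a unitary divisor of 544.
Complemented elements: 1, 17, 32, 544
Count: 4


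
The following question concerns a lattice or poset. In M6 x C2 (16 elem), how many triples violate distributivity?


Distributive law: a ^ (b v c) = (a ^ b) v (a ^ c).
Check all 16^3 = 4096 ordered triples (a,b,c).
  e.g. a=(a1,0), b=(a2,0), c=(a3,0): lhs=(a1,0) != rhs=(0,0)
  e.g. a=(a1,0), b=(a2,0), c=(a3,1): lhs=(a1,0) != rhs=(0,0)
Total violating triples: 960


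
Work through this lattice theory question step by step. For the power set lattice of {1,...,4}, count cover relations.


A cover relation a -< b holds when a < b with no c strictly between.
Cover relations:
  {} -< {1}
  {} -< {2}
  {} -< {3}
  {} -< {4}
  {1} -< {1,2}
  {1} -< {1,3}
  {1} -< {1,4}
  {2} -< {1,2}
  ...24 more
Total: 32


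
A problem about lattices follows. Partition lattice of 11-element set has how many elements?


B(n) = number of set partitions of an n-element set.
B(n) satisfies the recurrence: B(n+1) = sum_k C(n,k)*B(k).
B(11) = 678570


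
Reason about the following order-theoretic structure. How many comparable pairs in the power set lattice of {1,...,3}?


A comparable pair {a,b} has a < b or b < a in the order.
Count unordered pairs where one element is strictly below the other.
Examples: {{},{1}}, {{},{2}}, {{},{3}}, {{},{1,2}}, ...
Total comparable pairs: 19


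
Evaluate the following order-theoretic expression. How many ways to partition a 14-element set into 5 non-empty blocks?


S(n,k) = k*S(n-1,k) + S(n-1,k-1).
S(13,5) = 7508501, S(13,4) = 2532530
S(14,5) = 5*7508501 + 2532530 = 37542505 + 2532530
S(14,5) = 40075035


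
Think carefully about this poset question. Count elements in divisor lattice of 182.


Divisors of 182: [1, 2, 7, 13, 14, 26, 91, 182]
Count: 8


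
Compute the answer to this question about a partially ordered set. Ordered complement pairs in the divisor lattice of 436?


Complement pair (a,b): a meet b = bottom, a join b = top.
Here: gcd(a,b)=1 and lcm(a,b)=436, i.e. a*b=436 with a,b coprime.
Pairs found: (1,436), (4,109), (109,4), (436,1)
Total ordered pairs: 4


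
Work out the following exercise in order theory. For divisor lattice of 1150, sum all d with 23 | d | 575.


Interval [23,575] in divisors of 1150: [23, 115, 575]
Sum = 713


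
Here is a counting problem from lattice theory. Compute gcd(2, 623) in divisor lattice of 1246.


In a divisor lattice, meet = gcd (greatest common divisor).
By Euclidean algorithm or factoring: gcd(2,623) = 1


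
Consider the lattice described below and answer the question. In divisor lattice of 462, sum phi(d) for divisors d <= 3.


Divisors of 462 up to 3: [1, 2, 3]
phi values: [1, 1, 2]
Sum = 4


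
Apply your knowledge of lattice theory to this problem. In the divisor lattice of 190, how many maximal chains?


A maximal chain goes from the minimum element to a maximal element via cover relations.
Counting all min-to-max paths in the cover graph.
Total maximal chains: 6


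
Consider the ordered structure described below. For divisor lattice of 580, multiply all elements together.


Divisors of 580: [1, 2, 4, 5, 10, 20, 29, 58, 116, 145, 290, 580]
Product = n^(d(n)/2) = 580^(12/2)
Product = 38068692544000000


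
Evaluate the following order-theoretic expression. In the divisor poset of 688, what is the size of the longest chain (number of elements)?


A chain is a totally ordered subset; we count the number of elements in a maximum chain.
Compute, for each element x, the size of the longest chain ending at x:
  1: 1
  2: 2
  43: 2
  4: 3
  8: 4
  86: 3
  ...
A maximum chain: 1 < 2 < 4 < 8 < 16 < 688
Number of elements in the longest chain: 6


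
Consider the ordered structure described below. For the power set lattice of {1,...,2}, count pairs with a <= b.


The order relation is {(a,b) : a <= b}, reflexive so it includes (a,a).
Examples: ({},{}), ({},{1,2}), ({},{1}), ({},{2}), ({1,2},{1,2}), ...
Total ordered pairs: 9


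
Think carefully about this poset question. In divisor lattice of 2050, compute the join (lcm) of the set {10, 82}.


In a divisor lattice, join = lcm (least common multiple).
Compute lcm iteratively: start with first element, then lcm(current, next).
Elements: [10, 82]
lcm(10,82) = 410
Final lcm = 410


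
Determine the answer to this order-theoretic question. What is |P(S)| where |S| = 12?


Power set = 2^n.
2^12 = 4096


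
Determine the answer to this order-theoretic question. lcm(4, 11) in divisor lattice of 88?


Join=lcm.
gcd(4,11)=1
lcm=44


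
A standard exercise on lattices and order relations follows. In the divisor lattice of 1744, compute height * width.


Height = length of longest chain minus 1; width = size of largest antichain.
A maximum chain: 1 | 109 | 218 | 436 | 872 | 1744  (height 5).
A maximum antichain: {2, 109}  (width 2).
Product = 5 * 2 = 10


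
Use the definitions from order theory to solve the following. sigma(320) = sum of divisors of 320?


sigma(n) = sum of divisors.
Divisors of 320: [1, 2, 4, 5, 8, 10, 16, 20, 32, 40, 64, 80, 160, 320]
Sum = 762


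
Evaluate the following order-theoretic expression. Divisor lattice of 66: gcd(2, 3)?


Meet=gcd.
gcd(2,3)=1


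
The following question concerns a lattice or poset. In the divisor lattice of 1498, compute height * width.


Height = length of longest chain minus 1; width = size of largest antichain.
A maximum chain: 1 | 107 | 749 | 1498  (height 3).
A maximum antichain: {2, 7, 107}  (width 3).
Product = 3 * 3 = 9


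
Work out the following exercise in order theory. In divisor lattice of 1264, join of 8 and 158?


In a divisor lattice, join = lcm (least common multiple).
gcd(8,158) = 2
lcm(8,158) = 8*158/gcd = 1264/2 = 632


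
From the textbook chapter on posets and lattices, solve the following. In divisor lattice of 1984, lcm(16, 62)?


Join=lcm.
gcd(16,62)=2
lcm=496


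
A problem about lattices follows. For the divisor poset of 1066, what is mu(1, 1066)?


In a divisor lattice, mu(a,b) = mu(b/a) where mu is the classical Mobius function.
b/a = 1066/1 = 1066
Prime factorization of 1066: primes [2, 13, 41]
1066 is squarefree with 3 prime factor(s), so mu(1066) = (-1)^3 = -1


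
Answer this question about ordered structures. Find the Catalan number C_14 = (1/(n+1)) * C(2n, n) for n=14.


C(n) = C(2n, n) / (n+1).
C(28, 14) = 40116600
C(14) = 40116600 / 15 = 2674440


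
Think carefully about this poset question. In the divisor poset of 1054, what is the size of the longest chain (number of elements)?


A chain is a totally ordered subset; we count the number of elements in a maximum chain.
Compute, for each element x, the size of the longest chain ending at x:
  1: 1
  2: 2
  17: 2
  31: 2
  34: 3
  62: 3
  ...
A maximum chain: 1 < 2 < 34 < 1054
Number of elements in the longest chain: 4


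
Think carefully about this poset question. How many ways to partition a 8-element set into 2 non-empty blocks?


S(n,k) = k*S(n-1,k) + S(n-1,k-1).
S(7,2) = 63, S(7,1) = 1
S(8,2) = 2*63 + 1 = 126 + 1
S(8,2) = 127


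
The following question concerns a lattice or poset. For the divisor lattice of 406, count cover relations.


A cover relation a -< b holds when a < b with no c strictly between.
Cover relations:
  1 -< 2
  1 -< 7
  1 -< 29
  2 -< 14
  2 -< 58
  7 -< 14
  7 -< 203
  14 -< 406
  ...4 more
Total: 12


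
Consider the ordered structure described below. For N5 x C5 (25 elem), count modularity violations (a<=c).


Modular law: if a <= c then a v (b ^ c) = (a v b) ^ c.
Check all triples (a,b,c) with a <= c among 25 elements.
  e.g. a=(a,0), b=(c,0), c=(b,0): lhs=(a,0) != rhs=(b,0)
  e.g. a=(a,0), b=(c,1), c=(b,0): lhs=(a,0) != rhs=(b,0)
Total violating triples: 75


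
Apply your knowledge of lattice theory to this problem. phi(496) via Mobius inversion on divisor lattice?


phi(n) = n * prod_{p|n} (1 - 1/p).
Prime divisors of 496: [2, 31]
phi(496) = 496 * (1 - 1/2) * (1 - 1/31)
phi(496) = 240


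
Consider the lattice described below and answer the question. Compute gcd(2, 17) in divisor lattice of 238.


In a divisor lattice, meet = gcd (greatest common divisor).
By Euclidean algorithm or factoring: gcd(2,17) = 1


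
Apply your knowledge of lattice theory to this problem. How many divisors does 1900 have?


Divisors of 1900: [1, 2, 4, 5, 10, 19, 20, 25, 38, 50, 76, 95, 100, 190, 380, 475, 950, 1900]
Count: 18


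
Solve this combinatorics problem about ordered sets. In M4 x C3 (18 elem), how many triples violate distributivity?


Distributive law: a ^ (b v c) = (a ^ b) v (a ^ c).
Check all 18^3 = 5832 ordered triples (a,b,c).
  e.g. a=(a1,0), b=(a2,0), c=(a3,0): lhs=(a1,0) != rhs=(0,0)
  e.g. a=(a1,0), b=(a2,0), c=(a3,1): lhs=(a1,0) != rhs=(0,0)
Total violating triples: 648


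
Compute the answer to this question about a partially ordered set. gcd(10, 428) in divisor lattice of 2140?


Meet=gcd.
gcd(10,428)=2


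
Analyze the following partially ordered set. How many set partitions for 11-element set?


B(n) = number of set partitions of an n-element set.
B(n) satisfies the recurrence: B(n+1) = sum_k C(n,k)*B(k).
B(11) = 678570


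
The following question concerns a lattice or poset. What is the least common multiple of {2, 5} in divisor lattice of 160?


In a divisor lattice, join = lcm (least common multiple).
Compute lcm iteratively: start with first element, then lcm(current, next).
Elements: [2, 5]
lcm(2,5) = 10
Final lcm = 10


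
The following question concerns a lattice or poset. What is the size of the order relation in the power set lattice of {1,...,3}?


The order relation is {(a,b) : a <= b}, reflexive so it includes (a,a).
Examples: ({},{}), ({},{1,2}), ({},{1,2,3}), ({},{1,3}), ({},{1}), ...
Total ordered pairs: 27


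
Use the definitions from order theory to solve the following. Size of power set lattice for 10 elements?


Power set = 2^n.
2^10 = 1024


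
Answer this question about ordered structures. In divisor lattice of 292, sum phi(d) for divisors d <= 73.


Divisors of 292 up to 73: [1, 2, 4, 73]
phi values: [1, 1, 2, 72]
Sum = 76


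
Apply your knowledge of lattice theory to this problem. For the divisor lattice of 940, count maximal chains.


A maximal chain goes from the minimum element to a maximal element via cover relations.
Counting all min-to-max paths in the cover graph.
Total maximal chains: 12


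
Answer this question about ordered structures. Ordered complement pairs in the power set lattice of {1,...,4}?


Complement pair (a,b): a meet b = bottom, a join b = top.
Here: A intersect B = {} and A union B = {1,...,4}.
Pairs found: ({},{1,2,3,4}), ({1},{2,3,4}), ({2},{1,3,4}), ({3},{1,2,4}), ... (12 more)
Total ordered pairs: 16


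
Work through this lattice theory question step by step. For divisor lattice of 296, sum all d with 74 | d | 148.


Interval [74,148] in divisors of 296: [74, 148]
Sum = 222


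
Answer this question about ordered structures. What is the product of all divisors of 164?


Divisors of 164: [1, 2, 4, 41, 82, 164]
Product = n^(d(n)/2) = 164^(6/2)
Product = 4410944


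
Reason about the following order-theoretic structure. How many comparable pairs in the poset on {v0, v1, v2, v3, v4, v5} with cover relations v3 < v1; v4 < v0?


A comparable pair {a,b} has a < b or b < a in the order.
Count unordered pairs where one element is strictly below the other.
Examples: {v0,v4}, {v1,v3}
Total comparable pairs: 2


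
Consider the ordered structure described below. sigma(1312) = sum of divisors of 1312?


sigma(n) = sum of divisors.
Divisors of 1312: [1, 2, 4, 8, 16, 32, 41, 82, 164, 328, 656, 1312]
Sum = 2646


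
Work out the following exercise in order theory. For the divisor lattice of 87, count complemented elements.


An element a is complemented if some b has a meet b = bottom, a join b = top.
a is complemented iff gcd(a, n/a)=1, i.e. a is a unitary divisor of 87.
Complemented elements: 1, 3, 29, 87
Count: 4


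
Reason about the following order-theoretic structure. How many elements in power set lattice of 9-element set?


Power set = 2^n.
2^9 = 512


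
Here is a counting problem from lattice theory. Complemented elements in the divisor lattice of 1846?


An element a is complemented if some b has a meet b = bottom, a join b = top.
a is complemented iff gcd(a, n/a)=1, i.e. a is a unitary divisor of 1846.
Complemented elements: 1, 2, 13, 26, 71, 142, ... (2 more)
Count: 8


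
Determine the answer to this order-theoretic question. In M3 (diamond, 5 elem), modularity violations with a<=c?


Modular law: if a <= c then a v (b ^ c) = (a v b) ^ c.
Check all triples (a,b,c) with a <= c among 5 elements.
This lattice is modular (diamonds M_m and their chain-products are modular).
Total violating triples: 0


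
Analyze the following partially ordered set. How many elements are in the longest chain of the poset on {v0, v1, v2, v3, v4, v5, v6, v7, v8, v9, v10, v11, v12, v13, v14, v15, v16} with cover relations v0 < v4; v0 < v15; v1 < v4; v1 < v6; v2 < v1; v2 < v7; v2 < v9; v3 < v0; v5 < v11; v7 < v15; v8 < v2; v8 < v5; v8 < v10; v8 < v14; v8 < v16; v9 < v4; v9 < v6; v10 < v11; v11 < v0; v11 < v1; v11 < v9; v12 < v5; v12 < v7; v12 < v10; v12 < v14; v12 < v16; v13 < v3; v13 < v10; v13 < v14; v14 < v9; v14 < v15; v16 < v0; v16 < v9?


A chain is a totally ordered subset; we count the number of elements in a maximum chain.
Compute, for each element x, the size of the longest chain ending at x:
  v8: 1
  v12: 1
  v13: 1
  v2: 2
  v3: 2
  v5: 2
  ...
A maximum chain: v8 < v5 < v11 < v0 < v4
Number of elements in the longest chain: 5


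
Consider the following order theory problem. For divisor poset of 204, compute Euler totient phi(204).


phi(n) = n * prod_{p|n} (1 - 1/p).
Prime divisors of 204: [2, 3, 17]
phi(204) = 204 * (1 - 1/2) * (1 - 1/3) * (1 - 1/17)
phi(204) = 64


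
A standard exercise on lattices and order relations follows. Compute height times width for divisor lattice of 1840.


Height = length of longest chain minus 1; width = size of largest antichain.
A maximum chain: 1 | 23 | 115 | 230 | 460 | 920 | 1840  (height 6).
A maximum antichain: {4, 10, 46, 115}  (width 4).
Product = 6 * 4 = 24


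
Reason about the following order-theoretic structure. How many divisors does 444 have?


Divisors of 444: [1, 2, 3, 4, 6, 12, 37, 74, 111, 148, 222, 444]
Count: 12


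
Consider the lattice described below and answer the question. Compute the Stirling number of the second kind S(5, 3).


S(n,k) = k*S(n-1,k) + S(n-1,k-1).
S(4,3) = 6, S(4,2) = 7
S(5,3) = 3*6 + 7 = 18 + 7
S(5,3) = 25


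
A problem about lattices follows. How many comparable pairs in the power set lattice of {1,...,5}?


A comparable pair {a,b} has a < b or b < a in the order.
Count unordered pairs where one element is strictly below the other.
Examples: {{},{1}}, {{},{2}}, {{},{3}}, {{},{4}}, ...
Total comparable pairs: 211


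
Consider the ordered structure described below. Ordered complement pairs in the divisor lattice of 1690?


Complement pair (a,b): a meet b = bottom, a join b = top.
Here: gcd(a,b)=1 and lcm(a,b)=1690, i.e. a*b=1690 with a,b coprime.
Pairs found: (1,1690), (2,845), (5,338), (10,169), ... (4 more)
Total ordered pairs: 8


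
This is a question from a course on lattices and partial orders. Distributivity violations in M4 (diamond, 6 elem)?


Distributive law: a ^ (b v c) = (a ^ b) v (a ^ c).
Check all 6^3 = 216 ordered triples (a,b,c).
  e.g. a=a1, b=a2, c=a3: lhs=a1 != rhs=0
  e.g. a=a1, b=a2, c=a4: lhs=a1 != rhs=0
Total violating triples: 24


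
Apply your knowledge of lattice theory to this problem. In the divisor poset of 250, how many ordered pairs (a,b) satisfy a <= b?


The order relation is {(a,b) : a <= b}, reflexive so it includes (a,a).
Examples: (1,1), (1,10), (1,125), (1,2), (1,25), ...
Total ordered pairs: 30


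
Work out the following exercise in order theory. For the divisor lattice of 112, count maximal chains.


A maximal chain goes from the minimum element to a maximal element via cover relations.
Counting all min-to-max paths in the cover graph.
Total maximal chains: 5


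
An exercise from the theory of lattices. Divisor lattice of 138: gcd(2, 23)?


Meet=gcd.
gcd(2,23)=1


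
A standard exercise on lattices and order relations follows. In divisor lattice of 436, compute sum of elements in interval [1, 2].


Interval [1,2] in divisors of 436: [1, 2]
Sum = 3


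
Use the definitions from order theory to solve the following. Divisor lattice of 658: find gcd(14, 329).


In a divisor lattice, meet = gcd (greatest common divisor).
By Euclidean algorithm or factoring: gcd(14,329) = 7


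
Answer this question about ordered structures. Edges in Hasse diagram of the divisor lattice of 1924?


A cover relation a -< b holds when a < b with no c strictly between.
Cover relations:
  1 -< 2
  1 -< 13
  1 -< 37
  2 -< 4
  2 -< 26
  2 -< 74
  4 -< 52
  4 -< 148
  ...12 more
Total: 20


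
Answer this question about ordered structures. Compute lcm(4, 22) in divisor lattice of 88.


In a divisor lattice, join = lcm (least common multiple).
gcd(4,22) = 2
lcm(4,22) = 4*22/gcd = 88/2 = 44


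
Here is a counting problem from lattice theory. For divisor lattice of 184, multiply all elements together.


Divisors of 184: [1, 2, 4, 8, 23, 46, 92, 184]
Product = n^(d(n)/2) = 184^(8/2)
Product = 1146228736


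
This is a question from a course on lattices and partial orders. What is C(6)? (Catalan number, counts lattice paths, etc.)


C(n) = C(2n, n) / (n+1).
C(12, 6) = 924
C(6) = 924 / 7 = 132


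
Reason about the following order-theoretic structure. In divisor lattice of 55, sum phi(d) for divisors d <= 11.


Divisors of 55 up to 11: [1, 5, 11]
phi values: [1, 4, 10]
Sum = 15


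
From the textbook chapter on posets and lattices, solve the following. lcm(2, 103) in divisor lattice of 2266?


Join=lcm.
gcd(2,103)=1
lcm=206


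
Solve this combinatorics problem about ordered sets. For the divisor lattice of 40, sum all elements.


sigma(n) = sum of divisors.
Divisors of 40: [1, 2, 4, 5, 8, 10, 20, 40]
Sum = 90


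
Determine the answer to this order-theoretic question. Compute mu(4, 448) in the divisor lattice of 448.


In a divisor lattice, mu(a,b) = mu(b/a) where mu is the classical Mobius function.
b/a = 448/4 = 112
Prime factorization of 112: primes [2, 7]
112 is not squarefree, so mu(112) = 0


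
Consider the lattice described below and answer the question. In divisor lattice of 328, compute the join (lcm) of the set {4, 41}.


In a divisor lattice, join = lcm (least common multiple).
Compute lcm iteratively: start with first element, then lcm(current, next).
Elements: [4, 41]
lcm(4,41) = 164
Final lcm = 164


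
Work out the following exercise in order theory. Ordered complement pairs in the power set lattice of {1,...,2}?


Complement pair (a,b): a meet b = bottom, a join b = top.
Here: A intersect B = {} and A union B = {1,...,2}.
Pairs found: ({},{1,2}), ({1},{2}), ({2},{1}), ({1,2},{})
Total ordered pairs: 4


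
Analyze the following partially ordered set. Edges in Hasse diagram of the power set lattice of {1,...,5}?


A cover relation a -< b holds when a < b with no c strictly between.
Cover relations:
  {} -< {1}
  {} -< {2}
  {} -< {3}
  {} -< {4}
  {} -< {5}
  {1} -< {1,2}
  {1} -< {1,3}
  {1} -< {1,4}
  ...72 more
Total: 80


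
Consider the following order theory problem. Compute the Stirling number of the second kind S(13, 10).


S(n,k) = k*S(n-1,k) + S(n-1,k-1).
S(12,10) = 1705, S(12,9) = 22275
S(13,10) = 10*1705 + 22275 = 17050 + 22275
S(13,10) = 39325


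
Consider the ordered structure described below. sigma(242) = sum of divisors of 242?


sigma(n) = sum of divisors.
Divisors of 242: [1, 2, 11, 22, 121, 242]
Sum = 399


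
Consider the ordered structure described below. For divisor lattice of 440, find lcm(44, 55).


In a divisor lattice, join = lcm (least common multiple).
Compute lcm iteratively: start with first element, then lcm(current, next).
Elements: [44, 55]
lcm(44,55) = 220
Final lcm = 220


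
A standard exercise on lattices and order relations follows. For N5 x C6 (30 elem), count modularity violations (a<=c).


Modular law: if a <= c then a v (b ^ c) = (a v b) ^ c.
Check all triples (a,b,c) with a <= c among 30 elements.
  e.g. a=(a,0), b=(c,0), c=(b,0): lhs=(a,0) != rhs=(b,0)
  e.g. a=(a,0), b=(c,1), c=(b,0): lhs=(a,0) != rhs=(b,0)
Total violating triples: 126


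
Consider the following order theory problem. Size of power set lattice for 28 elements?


Power set = 2^n.
2^28 = 268435456


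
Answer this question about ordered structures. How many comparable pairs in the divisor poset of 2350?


A comparable pair {a,b} has a < b or b < a in the order.
Count unordered pairs where one element is strictly below the other.
Examples: {1,2}, {1,5}, {1,10}, {1,25}, ...
Total comparable pairs: 42


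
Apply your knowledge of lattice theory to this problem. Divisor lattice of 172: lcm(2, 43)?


Join=lcm.
gcd(2,43)=1
lcm=86


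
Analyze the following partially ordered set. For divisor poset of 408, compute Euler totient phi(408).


phi(n) = n * prod_{p|n} (1 - 1/p).
Prime divisors of 408: [2, 3, 17]
phi(408) = 408 * (1 - 1/2) * (1 - 1/3) * (1 - 1/17)
phi(408) = 128


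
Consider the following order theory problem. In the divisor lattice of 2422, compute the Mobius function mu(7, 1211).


In a divisor lattice, mu(a,b) = mu(b/a) where mu is the classical Mobius function.
b/a = 1211/7 = 173
Prime factorization of 173: primes [173]
173 is squarefree with 1 prime factor(s), so mu(173) = (-1)^1 = -1


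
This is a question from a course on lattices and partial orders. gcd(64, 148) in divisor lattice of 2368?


Meet=gcd.
gcd(64,148)=4


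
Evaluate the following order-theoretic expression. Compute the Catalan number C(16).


C(n) = C(2n, n) / (n+1).
C(32, 16) = 601080390
C(16) = 601080390 / 17 = 35357670


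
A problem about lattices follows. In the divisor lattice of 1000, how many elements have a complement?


An element a is complemented if some b has a meet b = bottom, a join b = top.
a is complemented iff gcd(a, n/a)=1, i.e. a is a unitary divisor of 1000.
Complemented elements: 1, 8, 125, 1000
Count: 4


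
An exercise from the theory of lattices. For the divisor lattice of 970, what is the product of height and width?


Height = length of longest chain minus 1; width = size of largest antichain.
A maximum chain: 1 | 97 | 485 | 970  (height 3).
A maximum antichain: {2, 5, 97}  (width 3).
Product = 3 * 3 = 9


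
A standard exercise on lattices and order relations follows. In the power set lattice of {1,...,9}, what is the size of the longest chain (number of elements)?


A chain is a totally ordered subset; we count the number of elements in a maximum chain.
Compute, for each element x, the size of the longest chain ending at x:
  {}: 1
  {1}: 2
  {2}: 2
  {3}: 2
  {4}: 2
  {5}: 2
  ...
A maximum chain: {} < {1} < {1,2} < {1,2,3} < {1,2,3,4} < {1,2,3,4,5} < {1,2,3,4,5,6} < {1,2,3,4,5,6,7} < {1,2,3,4,5,6,7,8} < {1,2,3,4,5,6,7,8,9}
Number of elements in the longest chain: 10


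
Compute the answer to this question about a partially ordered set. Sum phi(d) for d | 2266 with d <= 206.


Divisors of 2266 up to 206: [1, 2, 11, 22, 103, 206]
phi values: [1, 1, 10, 10, 102, 102]
Sum = 226


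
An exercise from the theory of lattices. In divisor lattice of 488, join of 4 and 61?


In a divisor lattice, join = lcm (least common multiple).
gcd(4,61) = 1
lcm(4,61) = 4*61/gcd = 244/1 = 244


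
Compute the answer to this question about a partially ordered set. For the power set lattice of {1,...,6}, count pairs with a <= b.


The order relation is {(a,b) : a <= b}, reflexive so it includes (a,a).
Examples: ({},{}), ({},{1,2}), ({},{1,2,3}), ({},{1,2,3,4}), ({},{1,2,3,4,5}), ...
Total ordered pairs: 729


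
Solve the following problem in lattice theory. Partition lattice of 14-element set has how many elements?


B(n) = number of set partitions of an n-element set.
B(n) satisfies the recurrence: B(n+1) = sum_k C(n,k)*B(k).
B(14) = 190899322


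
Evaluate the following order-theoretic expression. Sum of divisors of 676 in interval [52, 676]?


Interval [52,676] in divisors of 676: [52, 676]
Sum = 728


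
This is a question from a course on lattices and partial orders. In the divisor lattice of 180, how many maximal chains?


A maximal chain goes from the minimum element to a maximal element via cover relations.
Counting all min-to-max paths in the cover graph.
Total maximal chains: 30


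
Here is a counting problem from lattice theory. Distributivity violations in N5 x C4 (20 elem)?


Distributive law: a ^ (b v c) = (a ^ b) v (a ^ c).
Check all 20^3 = 8000 ordered triples (a,b,c).
  e.g. a=(b,0), b=(a,0), c=(c,0): lhs=(b,0) != rhs=(a,0)
  e.g. a=(b,0), b=(a,0), c=(c,1): lhs=(b,0) != rhs=(a,0)
Total violating triples: 128


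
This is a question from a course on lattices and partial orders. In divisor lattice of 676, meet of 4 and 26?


In a divisor lattice, meet = gcd (greatest common divisor).
By Euclidean algorithm or factoring: gcd(4,26) = 2


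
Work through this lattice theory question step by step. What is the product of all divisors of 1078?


Divisors of 1078: [1, 2, 7, 11, 14, 22, 49, 77, 98, 154, 539, 1078]
Product = n^(d(n)/2) = 1078^(12/2)
Product = 1569323814085808704


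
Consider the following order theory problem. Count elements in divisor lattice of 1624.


Divisors of 1624: [1, 2, 4, 7, 8, 14, 28, 29, 56, 58, 116, 203, 232, 406, 812, 1624]
Count: 16


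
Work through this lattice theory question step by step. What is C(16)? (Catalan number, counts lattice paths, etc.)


C(n) = C(2n, n) / (n+1).
C(32, 16) = 601080390
C(16) = 601080390 / 17 = 35357670


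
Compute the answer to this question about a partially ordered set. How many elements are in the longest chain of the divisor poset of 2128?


A chain is a totally ordered subset; we count the number of elements in a maximum chain.
Compute, for each element x, the size of the longest chain ending at x:
  1: 1
  2: 2
  7: 2
  19: 2
  4: 3
  8: 4
  ...
A maximum chain: 1 < 2 < 4 < 8 < 16 < 112 < 2128
Number of elements in the longest chain: 7


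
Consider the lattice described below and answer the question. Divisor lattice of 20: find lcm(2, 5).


In a divisor lattice, join = lcm (least common multiple).
gcd(2,5) = 1
lcm(2,5) = 2*5/gcd = 10/1 = 10


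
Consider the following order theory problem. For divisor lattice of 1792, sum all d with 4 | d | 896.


Interval [4,896] in divisors of 1792: [4, 8, 16, 28, 32, 56, 64, 112, 128, 224, 448, 896]
Sum = 2016


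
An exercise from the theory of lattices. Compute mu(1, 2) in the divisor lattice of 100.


In a divisor lattice, mu(a,b) = mu(b/a) where mu is the classical Mobius function.
b/a = 2/1 = 2
Prime factorization of 2: primes [2]
2 is squarefree with 1 prime factor(s), so mu(2) = (-1)^1 = -1


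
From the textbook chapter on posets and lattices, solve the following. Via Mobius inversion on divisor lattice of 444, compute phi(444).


phi(n) = n * prod_{p|n} (1 - 1/p).
Prime divisors of 444: [2, 3, 37]
phi(444) = 444 * (1 - 1/2) * (1 - 1/3) * (1 - 1/37)
phi(444) = 144


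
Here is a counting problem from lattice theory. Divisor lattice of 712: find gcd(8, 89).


In a divisor lattice, meet = gcd (greatest common divisor).
By Euclidean algorithm or factoring: gcd(8,89) = 1


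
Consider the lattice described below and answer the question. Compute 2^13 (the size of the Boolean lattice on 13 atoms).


Power set = 2^n.
2^13 = 8192


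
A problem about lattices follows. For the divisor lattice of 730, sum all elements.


sigma(n) = sum of divisors.
Divisors of 730: [1, 2, 5, 10, 73, 146, 365, 730]
Sum = 1332


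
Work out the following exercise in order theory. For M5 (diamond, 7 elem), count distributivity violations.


Distributive law: a ^ (b v c) = (a ^ b) v (a ^ c).
Check all 7^3 = 343 ordered triples (a,b,c).
  e.g. a=a1, b=a2, c=a3: lhs=a1 != rhs=0
  e.g. a=a1, b=a2, c=a4: lhs=a1 != rhs=0
Total violating triples: 60


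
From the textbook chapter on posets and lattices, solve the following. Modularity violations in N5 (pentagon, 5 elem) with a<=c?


Modular law: if a <= c then a v (b ^ c) = (a v b) ^ c.
Check all triples (a,b,c) with a <= c among 5 elements.
  e.g. a=a, b=c, c=b: lhs=a != rhs=b
Total violating triples: 1


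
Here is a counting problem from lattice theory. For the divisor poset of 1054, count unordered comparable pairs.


A comparable pair {a,b} has a < b or b < a in the order.
Count unordered pairs where one element is strictly below the other.
Examples: {1,2}, {1,17}, {1,31}, {1,34}, ...
Total comparable pairs: 19


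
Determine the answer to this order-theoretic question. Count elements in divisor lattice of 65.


Divisors of 65: [1, 5, 13, 65]
Count: 4


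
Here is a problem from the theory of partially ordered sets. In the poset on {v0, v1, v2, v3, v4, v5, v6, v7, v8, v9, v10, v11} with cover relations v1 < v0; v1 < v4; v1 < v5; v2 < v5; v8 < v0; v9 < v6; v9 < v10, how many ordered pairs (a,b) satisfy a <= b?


The order relation is {(a,b) : a <= b}, reflexive so it includes (a,a).
Examples: (v0,v0), (v1,v0), (v1,v1), (v1,v4), (v1,v5), ...
Total ordered pairs: 19


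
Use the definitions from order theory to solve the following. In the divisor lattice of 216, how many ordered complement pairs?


Complement pair (a,b): a meet b = bottom, a join b = top.
Here: gcd(a,b)=1 and lcm(a,b)=216, i.e. a*b=216 with a,b coprime.
Pairs found: (1,216), (8,27), (27,8), (216,1)
Total ordered pairs: 4


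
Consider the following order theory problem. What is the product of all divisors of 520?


Divisors of 520: [1, 2, 4, 5, 8, 10, 13, 20, 26, 40, 52, 65, 104, 130, 260, 520]
Product = n^(d(n)/2) = 520^(16/2)
Product = 5345972853145600000000


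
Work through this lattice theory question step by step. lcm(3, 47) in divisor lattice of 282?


Join=lcm.
gcd(3,47)=1
lcm=141


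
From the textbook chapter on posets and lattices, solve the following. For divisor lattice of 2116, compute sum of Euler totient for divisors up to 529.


Divisors of 2116 up to 529: [1, 2, 4, 23, 46, 92, 529]
phi values: [1, 1, 2, 22, 22, 44, 506]
Sum = 598


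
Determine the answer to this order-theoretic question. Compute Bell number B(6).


B(n) = number of set partitions of an n-element set.
B(n) satisfies the recurrence: B(n+1) = sum_k C(n,k)*B(k).
B(6) = 203


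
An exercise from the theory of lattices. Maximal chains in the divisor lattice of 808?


A maximal chain goes from the minimum element to a maximal element via cover relations.
Counting all min-to-max paths in the cover graph.
Total maximal chains: 4


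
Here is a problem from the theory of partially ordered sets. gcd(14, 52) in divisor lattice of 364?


Meet=gcd.
gcd(14,52)=2


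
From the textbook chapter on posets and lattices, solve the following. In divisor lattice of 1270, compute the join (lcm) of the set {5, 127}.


In a divisor lattice, join = lcm (least common multiple).
Compute lcm iteratively: start with first element, then lcm(current, next).
Elements: [5, 127]
lcm(5,127) = 635
Final lcm = 635


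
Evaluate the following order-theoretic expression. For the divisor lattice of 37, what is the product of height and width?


Height = length of longest chain minus 1; width = size of largest antichain.
A maximum chain: 1 | 37  (height 1).
A maximum antichain: {1}  (width 1).
Product = 1 * 1 = 1


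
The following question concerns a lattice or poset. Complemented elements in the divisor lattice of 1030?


An element a is complemented if some b has a meet b = bottom, a join b = top.
a is complemented iff gcd(a, n/a)=1, i.e. a is a unitary divisor of 1030.
Complemented elements: 1, 2, 5, 10, 103, 206, ... (2 more)
Count: 8


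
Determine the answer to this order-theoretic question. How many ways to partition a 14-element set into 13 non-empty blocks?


S(n,k) = k*S(n-1,k) + S(n-1,k-1).
S(13,13) = 1, S(13,12) = 78
S(14,13) = 13*1 + 78 = 13 + 78
S(14,13) = 91


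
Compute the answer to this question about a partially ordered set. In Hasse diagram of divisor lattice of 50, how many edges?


A cover relation a -< b holds when a < b with no c strictly between.
Cover relations:
  1 -< 2
  1 -< 5
  2 -< 10
  5 -< 10
  5 -< 25
  10 -< 50
  25 -< 50
Total: 7


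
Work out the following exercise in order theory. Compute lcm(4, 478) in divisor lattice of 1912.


In a divisor lattice, join = lcm (least common multiple).
gcd(4,478) = 2
lcm(4,478) = 4*478/gcd = 1912/2 = 956


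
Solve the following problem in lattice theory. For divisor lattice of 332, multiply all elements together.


Divisors of 332: [1, 2, 4, 83, 166, 332]
Product = n^(d(n)/2) = 332^(6/2)
Product = 36594368


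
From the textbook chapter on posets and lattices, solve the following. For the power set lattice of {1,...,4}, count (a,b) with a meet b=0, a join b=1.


Complement pair (a,b): a meet b = bottom, a join b = top.
Here: A intersect B = {} and A union B = {1,...,4}.
Pairs found: ({},{1,2,3,4}), ({1},{2,3,4}), ({2},{1,3,4}), ({3},{1,2,4}), ... (12 more)
Total ordered pairs: 16


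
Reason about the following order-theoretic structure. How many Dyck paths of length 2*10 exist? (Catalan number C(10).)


C(n) = C(2n, n) / (n+1).
C(20, 10) = 184756
C(10) = 184756 / 11 = 16796


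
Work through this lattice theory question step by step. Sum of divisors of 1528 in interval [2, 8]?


Interval [2,8] in divisors of 1528: [2, 4, 8]
Sum = 14


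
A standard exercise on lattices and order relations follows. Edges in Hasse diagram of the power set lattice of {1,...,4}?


A cover relation a -< b holds when a < b with no c strictly between.
Cover relations:
  {} -< {1}
  {} -< {2}
  {} -< {3}
  {} -< {4}
  {1} -< {1,2}
  {1} -< {1,3}
  {1} -< {1,4}
  {2} -< {1,2}
  ...24 more
Total: 32


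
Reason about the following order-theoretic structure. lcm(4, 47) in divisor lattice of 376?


Join=lcm.
gcd(4,47)=1
lcm=188


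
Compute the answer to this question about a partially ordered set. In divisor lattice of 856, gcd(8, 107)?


Meet=gcd.
gcd(8,107)=1


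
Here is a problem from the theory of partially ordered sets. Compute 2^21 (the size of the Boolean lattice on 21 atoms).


Power set = 2^n.
2^21 = 2097152


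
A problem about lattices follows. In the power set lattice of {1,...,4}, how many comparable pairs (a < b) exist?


A comparable pair {a,b} has a < b or b < a in the order.
Count unordered pairs where one element is strictly below the other.
Examples: {{},{1}}, {{},{2}}, {{},{3}}, {{},{4}}, ...
Total comparable pairs: 65


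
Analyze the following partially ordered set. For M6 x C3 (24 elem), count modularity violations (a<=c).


Modular law: if a <= c then a v (b ^ c) = (a v b) ^ c.
Check all triples (a,b,c) with a <= c among 24 elements.
This lattice is modular (diamonds M_m and their chain-products are modular).
Total violating triples: 0


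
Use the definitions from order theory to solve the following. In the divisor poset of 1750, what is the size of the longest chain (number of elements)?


A chain is a totally ordered subset; we count the number of elements in a maximum chain.
Compute, for each element x, the size of the longest chain ending at x:
  1: 1
  2: 2
  5: 2
  7: 2
  25: 3
  10: 3
  ...
A maximum chain: 1 < 2 < 10 < 50 < 250 < 1750
Number of elements in the longest chain: 6


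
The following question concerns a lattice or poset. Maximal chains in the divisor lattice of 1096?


A maximal chain goes from the minimum element to a maximal element via cover relations.
Counting all min-to-max paths in the cover graph.
Total maximal chains: 4


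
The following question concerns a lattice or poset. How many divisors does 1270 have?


Divisors of 1270: [1, 2, 5, 10, 127, 254, 635, 1270]
Count: 8


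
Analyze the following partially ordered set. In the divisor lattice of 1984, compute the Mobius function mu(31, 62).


In a divisor lattice, mu(a,b) = mu(b/a) where mu is the classical Mobius function.
b/a = 62/31 = 2
Prime factorization of 2: primes [2]
2 is squarefree with 1 prime factor(s), so mu(2) = (-1)^1 = -1


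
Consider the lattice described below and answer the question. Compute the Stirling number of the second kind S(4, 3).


S(n,k) = k*S(n-1,k) + S(n-1,k-1).
S(3,3) = 1, S(3,2) = 3
S(4,3) = 3*1 + 3 = 3 + 3
S(4,3) = 6


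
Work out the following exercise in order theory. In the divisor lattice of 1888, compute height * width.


Height = length of longest chain minus 1; width = size of largest antichain.
A maximum chain: 1 | 59 | 118 | 236 | 472 | 944 | 1888  (height 6).
A maximum antichain: {2, 59}  (width 2).
Product = 6 * 2 = 12


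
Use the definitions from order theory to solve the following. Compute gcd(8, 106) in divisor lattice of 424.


In a divisor lattice, meet = gcd (greatest common divisor).
By Euclidean algorithm or factoring: gcd(8,106) = 2
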